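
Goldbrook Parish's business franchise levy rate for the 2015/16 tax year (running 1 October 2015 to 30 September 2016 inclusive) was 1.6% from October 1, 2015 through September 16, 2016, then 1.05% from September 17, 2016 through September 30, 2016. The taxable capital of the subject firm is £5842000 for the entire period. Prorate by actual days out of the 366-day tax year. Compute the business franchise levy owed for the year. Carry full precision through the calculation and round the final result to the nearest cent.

£92242.95

October 1, 2015 – September 16, 2016: 352 days at 1.6% → £5842000 × 1.6% × 352/366 = £89896.5683
September 17 – September 30, 2016: 14 days at 1.05% → £5842000 × 1.05% × 14/366 = £2346.3770
Total = £92242.9454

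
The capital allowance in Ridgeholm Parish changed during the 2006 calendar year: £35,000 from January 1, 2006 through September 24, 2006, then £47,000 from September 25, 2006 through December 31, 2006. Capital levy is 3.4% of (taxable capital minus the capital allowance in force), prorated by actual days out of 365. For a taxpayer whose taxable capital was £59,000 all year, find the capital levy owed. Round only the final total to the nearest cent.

£706.45

January 1 – September 24, 2006: 267 days, exemption £35,000 → (£59,000 − £35,000) × 3.4% × 267/365 = £596.9096
September 25 – December 31, 2006: 98 days, exemption £47,000 → (£59,000 − £47,000) × 3.4% × 98/365 = £109.5452
Total = £706.4548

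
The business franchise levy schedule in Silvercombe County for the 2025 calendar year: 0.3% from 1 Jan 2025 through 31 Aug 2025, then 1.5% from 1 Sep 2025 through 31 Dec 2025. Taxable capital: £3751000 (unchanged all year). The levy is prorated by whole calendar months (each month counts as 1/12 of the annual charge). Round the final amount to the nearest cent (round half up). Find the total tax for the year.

1 Jan – 31 Aug 2025: 8 months at 0.3% → £3751000 × 0.3% × 8/12 = £7502.0000
1 Sep – 31 Dec 2025: 4 months at 1.5% → £3751000 × 1.5% × 4/12 = £18755.0000
Total = £26257.0000

£26257.00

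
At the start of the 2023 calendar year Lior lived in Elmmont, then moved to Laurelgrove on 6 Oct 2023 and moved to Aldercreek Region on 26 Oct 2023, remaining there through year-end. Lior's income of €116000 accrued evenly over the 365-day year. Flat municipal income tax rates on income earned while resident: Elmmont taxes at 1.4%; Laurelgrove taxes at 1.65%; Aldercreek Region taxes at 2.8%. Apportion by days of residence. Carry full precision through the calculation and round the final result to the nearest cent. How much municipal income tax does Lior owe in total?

€1937.99

Elmmont, 1 Jan – 5 Oct 2023: 278 days → €116000 × 1.4% × 278/365 = €1236.9096
Laurelgrove, 6 Oct – 25 Oct 2023: 20 days → €116000 × 1.65% × 20/365 = €104.8767
Aldercreek Region, 26 Oct – 31 Dec 2023: 67 days → €116000 × 2.8% × 67/365 = €596.2082
Total = €1937.9945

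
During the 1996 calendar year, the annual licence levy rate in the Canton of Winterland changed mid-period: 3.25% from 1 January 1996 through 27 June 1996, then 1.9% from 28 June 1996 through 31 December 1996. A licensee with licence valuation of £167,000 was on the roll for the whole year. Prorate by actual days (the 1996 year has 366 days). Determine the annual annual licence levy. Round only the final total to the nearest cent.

1 January – 27 June 1996: 179 days at 3.25% → £167,000 × 3.25% × 179/366 = £2,654.4331
28 June – 31 December 1996: 187 days at 1.9% → £167,000 × 1.9% × 187/366 = £1,621.1776
Total = £4,275.6107

£4,275.61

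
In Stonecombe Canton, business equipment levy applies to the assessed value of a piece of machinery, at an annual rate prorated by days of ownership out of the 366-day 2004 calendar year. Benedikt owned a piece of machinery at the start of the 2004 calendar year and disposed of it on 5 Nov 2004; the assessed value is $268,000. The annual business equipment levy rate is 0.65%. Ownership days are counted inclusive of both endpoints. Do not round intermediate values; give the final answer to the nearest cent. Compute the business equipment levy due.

$1,475.46

Days held (1 Jan – 5 Nov 2004): 310 out of 366
Tax = $268,000 × 0.65% × 310/366 = $1,475.4645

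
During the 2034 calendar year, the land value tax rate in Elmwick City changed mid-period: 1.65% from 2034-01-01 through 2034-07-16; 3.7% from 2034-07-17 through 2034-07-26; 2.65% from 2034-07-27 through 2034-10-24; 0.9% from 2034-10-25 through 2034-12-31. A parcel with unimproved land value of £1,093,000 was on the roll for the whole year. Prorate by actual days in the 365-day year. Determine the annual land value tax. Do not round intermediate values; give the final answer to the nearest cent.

2034-01-01 to 2034-07-16: 197 days at 1.65% → £1,093,000 × 1.65% × 197/365 = £9,733.6890
2034-07-17 to 2034-07-26: 10 days at 3.7% → £1,093,000 × 3.7% × 10/365 = £1,107.9726
2034-07-27 to 2034-10-24: 90 days at 2.65% → £1,093,000 × 2.65% × 90/365 = £7,141.9315
2034-10-25 to 2034-12-31: 68 days at 0.9% → £1,093,000 × 0.9% × 68/365 = £1,832.6466
Total = £19,816.2397

£19,816.24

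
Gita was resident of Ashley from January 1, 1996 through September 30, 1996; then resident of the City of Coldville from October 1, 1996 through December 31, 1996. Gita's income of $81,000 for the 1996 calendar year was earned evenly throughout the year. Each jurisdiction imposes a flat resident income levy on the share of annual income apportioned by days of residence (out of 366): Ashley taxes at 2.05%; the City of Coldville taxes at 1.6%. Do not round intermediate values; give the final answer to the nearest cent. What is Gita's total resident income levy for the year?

Ashley, January 1 – September 30, 1996: 274 days → $81,000 × 2.05% × 274/366 = $1,243.1066
The City of Coldville, October 1 – December 31, 1996: 92 days → $81,000 × 1.6% × 92/366 = $325.7705
Total = $1,568.8770

$1,568.88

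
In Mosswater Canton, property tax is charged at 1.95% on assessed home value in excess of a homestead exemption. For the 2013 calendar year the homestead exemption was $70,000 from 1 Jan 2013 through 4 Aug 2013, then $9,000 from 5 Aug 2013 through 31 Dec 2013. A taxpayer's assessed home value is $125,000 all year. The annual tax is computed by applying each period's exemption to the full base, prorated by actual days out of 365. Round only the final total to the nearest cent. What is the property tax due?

$1,558.08

1 Jan – 4 Aug 2013: 216 days, exemption $70,000 → ($125,000 − $70,000) × 1.95% × 216/365 = $634.6849
5 Aug – 31 Dec 2013: 149 days, exemption $9,000 → ($125,000 − $9,000) × 1.95% × 149/365 = $923.3918
Total = $1,558.0767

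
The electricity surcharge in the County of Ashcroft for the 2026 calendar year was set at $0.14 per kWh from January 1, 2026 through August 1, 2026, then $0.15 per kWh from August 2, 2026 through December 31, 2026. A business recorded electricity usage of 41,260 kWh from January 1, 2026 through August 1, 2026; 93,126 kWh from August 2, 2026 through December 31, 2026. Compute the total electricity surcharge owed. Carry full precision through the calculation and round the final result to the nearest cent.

January 1 – August 1, 2026: 41,260 kWh at $0.14/kWh → $5,776.40
August 2 – December 31, 2026: 93,126 kWh at $0.15/kWh → $13,968.90

$19,745.30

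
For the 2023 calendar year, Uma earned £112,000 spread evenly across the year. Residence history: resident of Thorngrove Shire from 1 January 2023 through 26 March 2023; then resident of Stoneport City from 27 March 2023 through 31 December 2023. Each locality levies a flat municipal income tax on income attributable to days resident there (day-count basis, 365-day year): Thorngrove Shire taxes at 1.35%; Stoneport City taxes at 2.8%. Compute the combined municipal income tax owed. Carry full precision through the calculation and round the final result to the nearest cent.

£2,757.81

Thorngrove Shire, 1 January – 26 March 2023: 85 days → £112,000 × 1.35% × 85/365 = £352.1096
Stoneport City, 27 March – 31 December 2023: 280 days → £112,000 × 2.8% × 280/365 = £2,405.6986
Total = £2,757.8082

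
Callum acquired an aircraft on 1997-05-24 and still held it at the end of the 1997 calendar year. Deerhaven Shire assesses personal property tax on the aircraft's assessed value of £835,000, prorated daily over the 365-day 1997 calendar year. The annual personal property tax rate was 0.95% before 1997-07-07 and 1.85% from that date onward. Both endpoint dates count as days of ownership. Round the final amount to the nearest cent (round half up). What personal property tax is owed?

£8,489.55

1997-05-24 to 1997-07-06: 44 days at 0.95% → £835,000 × 0.95% × 44/365 = £956.2466
1997-07-07 to 1997-12-31: 178 days at 1.85% → £835,000 × 1.85% × 178/365 = £7,533.3014
Total = £8,489.5479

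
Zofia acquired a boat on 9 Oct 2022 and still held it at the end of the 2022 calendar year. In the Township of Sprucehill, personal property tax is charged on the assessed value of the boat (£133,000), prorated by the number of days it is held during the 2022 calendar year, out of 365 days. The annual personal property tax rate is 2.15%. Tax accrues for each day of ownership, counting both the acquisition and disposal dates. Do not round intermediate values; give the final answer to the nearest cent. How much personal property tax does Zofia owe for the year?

Days held (9 Oct – 31 Dec 2022): 84 out of 365
Tax = £133,000 × 2.15% × 84/365 = £658.0767

£658.08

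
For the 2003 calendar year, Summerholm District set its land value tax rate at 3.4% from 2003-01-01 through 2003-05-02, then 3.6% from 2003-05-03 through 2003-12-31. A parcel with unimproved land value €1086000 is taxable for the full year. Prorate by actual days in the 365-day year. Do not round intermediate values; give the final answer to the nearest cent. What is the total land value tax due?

2003-01-01 to 2003-05-02: 122 days at 3.4% → €1086000 × 3.4% × 122/365 = €12341.7205
2003-05-03 to 2003-12-31: 243 days at 3.6% → €1086000 × 3.6% × 243/365 = €26028.2959
Total = €38370.0164

€38370.02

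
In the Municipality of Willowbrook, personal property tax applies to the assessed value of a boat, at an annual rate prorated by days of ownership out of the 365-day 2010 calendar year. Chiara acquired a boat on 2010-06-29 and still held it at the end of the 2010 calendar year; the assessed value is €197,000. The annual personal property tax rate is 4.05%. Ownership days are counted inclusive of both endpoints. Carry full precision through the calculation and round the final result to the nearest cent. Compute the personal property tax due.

€4,065.76

Days held (2010-06-29 to 2010-12-31): 186 out of 365
Tax = €197,000 × 4.05% × 186/365 = €4,065.7562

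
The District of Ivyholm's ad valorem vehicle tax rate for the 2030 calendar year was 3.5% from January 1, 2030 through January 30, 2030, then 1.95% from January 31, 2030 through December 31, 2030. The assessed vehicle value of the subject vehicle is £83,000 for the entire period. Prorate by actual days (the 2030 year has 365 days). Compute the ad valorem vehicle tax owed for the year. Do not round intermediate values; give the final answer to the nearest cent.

January 1 – January 30, 2030: 30 days at 3.5% → £83,000 × 3.5% × 30/365 = £238.7671
January 31 – December 31, 2030: 335 days at 1.95% → £83,000 × 1.95% × 335/365 = £1,485.4726
Total = £1,724.2397

£1,724.24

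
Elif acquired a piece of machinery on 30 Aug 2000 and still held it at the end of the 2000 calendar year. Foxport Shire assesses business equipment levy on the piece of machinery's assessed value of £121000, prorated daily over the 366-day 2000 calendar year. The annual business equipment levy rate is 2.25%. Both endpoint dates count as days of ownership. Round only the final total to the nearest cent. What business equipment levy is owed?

£922.38

Days held (30 Aug – 31 Dec 2000): 124 out of 366
Tax = £121000 × 2.25% × 124/366 = £922.3770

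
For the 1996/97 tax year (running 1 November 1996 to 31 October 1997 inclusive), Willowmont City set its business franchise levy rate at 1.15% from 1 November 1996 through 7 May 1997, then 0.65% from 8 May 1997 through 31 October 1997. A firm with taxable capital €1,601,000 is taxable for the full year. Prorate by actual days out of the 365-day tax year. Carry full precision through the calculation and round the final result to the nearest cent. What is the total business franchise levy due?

€14,529.62

1 November 1996 – 7 May 1997: 188 days at 1.15% → €1,601,000 × 1.15% × 188/365 = €9,483.1836
8 May – 31 October 1997: 177 days at 0.65% → €1,601,000 × 0.65% × 177/365 = €5,046.4397
Total = €14,529.6233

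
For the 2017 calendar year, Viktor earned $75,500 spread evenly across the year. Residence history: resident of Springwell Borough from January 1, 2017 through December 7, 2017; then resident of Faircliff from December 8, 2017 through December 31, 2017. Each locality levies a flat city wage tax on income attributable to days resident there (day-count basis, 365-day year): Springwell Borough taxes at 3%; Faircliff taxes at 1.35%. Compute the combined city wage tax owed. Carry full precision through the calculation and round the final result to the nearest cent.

$2,183.09

Springwell Borough, January 1 – December 7, 2017: 341 days → $75,500 × 3% × 341/365 = $2,116.0685
Faircliff, December 8 – December 31, 2017: 24 days → $75,500 × 1.35% × 24/365 = $67.0192
Total = $2,183.0877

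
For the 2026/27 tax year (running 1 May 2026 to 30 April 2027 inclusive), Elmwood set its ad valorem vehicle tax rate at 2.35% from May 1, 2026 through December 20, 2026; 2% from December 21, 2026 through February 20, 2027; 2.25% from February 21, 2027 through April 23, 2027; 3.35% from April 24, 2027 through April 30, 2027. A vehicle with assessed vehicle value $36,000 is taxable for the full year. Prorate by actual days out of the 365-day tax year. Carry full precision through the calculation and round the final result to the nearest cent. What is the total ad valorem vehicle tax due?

$825.39

May 1 – December 20, 2026: 234 days at 2.35% → $36,000 × 2.35% × 234/365 = $542.3671
December 21, 2026 – February 20, 2027: 62 days at 2% → $36,000 × 2% × 62/365 = $122.3014
February 21 – April 23, 2027: 62 days at 2.25% → $36,000 × 2.25% × 62/365 = $137.5890
April 24 – April 30, 2027: 7 days at 3.35% → $36,000 × 3.35% × 7/365 = $23.1288
Total = $825.3863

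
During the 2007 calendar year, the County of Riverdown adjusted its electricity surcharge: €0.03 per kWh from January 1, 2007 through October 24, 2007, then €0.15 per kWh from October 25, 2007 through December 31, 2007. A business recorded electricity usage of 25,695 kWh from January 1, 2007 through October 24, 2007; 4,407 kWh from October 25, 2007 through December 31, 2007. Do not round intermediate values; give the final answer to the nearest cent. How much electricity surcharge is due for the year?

January 1 – October 24, 2007: 25,695 kWh at €0.03/kWh → €770.85
October 25 – December 31, 2007: 4,407 kWh at €0.15/kWh → €661.05

€1,431.90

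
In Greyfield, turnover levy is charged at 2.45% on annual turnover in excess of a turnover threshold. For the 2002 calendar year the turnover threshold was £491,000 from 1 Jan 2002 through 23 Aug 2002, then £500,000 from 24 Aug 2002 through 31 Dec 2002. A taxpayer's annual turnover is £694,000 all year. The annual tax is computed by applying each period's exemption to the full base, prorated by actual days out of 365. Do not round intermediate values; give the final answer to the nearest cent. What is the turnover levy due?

£4,894.97

1 Jan – 23 Aug 2002: 235 days, exemption £491,000 → (£694,000 − £491,000) × 2.45% × 235/365 = £3,202.1164
24 Aug – 31 Dec 2002: 130 days, exemption £500,000 → (£694,000 − £500,000) × 2.45% × 130/365 = £1,692.8493
Total = £4,894.9658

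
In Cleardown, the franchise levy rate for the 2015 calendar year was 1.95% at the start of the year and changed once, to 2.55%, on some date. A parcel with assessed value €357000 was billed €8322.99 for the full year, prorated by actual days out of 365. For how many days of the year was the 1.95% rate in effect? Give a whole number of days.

Let d = days at the first rate; then 365 − d days at the second rate.
€357000 × [1.95%·d + 2.55%·(365−d)] / 365 = €8322.99
Solving gives d = 133, so the new rate took effect on 14 May 2015.

133 days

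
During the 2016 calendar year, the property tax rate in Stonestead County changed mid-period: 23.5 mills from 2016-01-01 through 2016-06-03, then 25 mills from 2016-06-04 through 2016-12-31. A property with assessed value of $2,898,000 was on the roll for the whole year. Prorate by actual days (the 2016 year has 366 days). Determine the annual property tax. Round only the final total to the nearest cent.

2016-01-01 to 2016-06-03: 155 days at 23.5 mills → $2,898,000 × 2.35% × 155/366 = $28,841.4344
2016-06-04 to 2016-12-31: 211 days at 25 mills → $2,898,000 × 2.5% × 211/366 = $41,767.6230
Total = $70,609.0574

$70,609.06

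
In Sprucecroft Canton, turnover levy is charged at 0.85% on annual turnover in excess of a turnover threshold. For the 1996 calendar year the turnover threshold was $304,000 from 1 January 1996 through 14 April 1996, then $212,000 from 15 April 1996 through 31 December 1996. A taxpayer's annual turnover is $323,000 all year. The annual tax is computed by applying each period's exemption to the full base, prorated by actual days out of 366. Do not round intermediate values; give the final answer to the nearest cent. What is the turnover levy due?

1 January – 14 April 1996: 105 days, exemption $304,000 → ($323,000 − $304,000) × 0.85% × 105/366 = $46.3320
15 April – 31 December 1996: 261 days, exemption $212,000 → ($323,000 − $212,000) × 0.85% × 261/366 = $672.8238
Total = $719.1557

$719.16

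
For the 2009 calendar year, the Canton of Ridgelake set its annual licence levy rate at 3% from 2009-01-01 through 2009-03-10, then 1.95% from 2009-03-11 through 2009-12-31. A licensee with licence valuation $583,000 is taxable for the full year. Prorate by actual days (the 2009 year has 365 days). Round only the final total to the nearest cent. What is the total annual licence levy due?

2009-01-01 to 2009-03-10: 69 days at 3% → $583,000 × 3% × 69/365 = $3,306.3288
2009-03-11 to 2009-12-31: 296 days at 1.95% → $583,000 × 1.95% × 296/365 = $9,219.3863
Total = $12,525.7151

$12,525.72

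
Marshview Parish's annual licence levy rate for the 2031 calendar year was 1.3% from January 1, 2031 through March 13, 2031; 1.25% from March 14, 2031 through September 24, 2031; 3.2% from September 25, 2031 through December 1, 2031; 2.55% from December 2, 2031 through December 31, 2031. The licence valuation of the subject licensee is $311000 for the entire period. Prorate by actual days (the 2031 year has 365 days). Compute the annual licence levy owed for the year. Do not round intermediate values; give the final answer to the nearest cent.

January 1 – March 13, 2031: 72 days at 1.3% → $311000 × 1.3% × 72/365 = $797.5233
March 14 – September 24, 2031: 195 days at 1.25% → $311000 × 1.25% × 195/365 = $2076.8836
September 25 – December 1, 2031: 68 days at 3.2% → $311000 × 3.2% × 68/365 = $1854.0712
December 2 – December 31, 2031: 30 days at 2.55% → $311000 × 2.55% × 30/365 = $651.8219
Total = $5380.3000

$5380.30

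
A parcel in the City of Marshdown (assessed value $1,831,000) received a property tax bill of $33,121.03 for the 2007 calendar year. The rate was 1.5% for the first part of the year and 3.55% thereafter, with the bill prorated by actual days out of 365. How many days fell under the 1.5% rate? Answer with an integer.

310 days

Let d = days at the first rate; then 365 − d days at the second rate.
$1,831,000 × [1.5%·d + 3.55%·(365−d)] / 365 = $33,121.03
Solving gives d = 310, so the new rate took effect on 7 November 2007.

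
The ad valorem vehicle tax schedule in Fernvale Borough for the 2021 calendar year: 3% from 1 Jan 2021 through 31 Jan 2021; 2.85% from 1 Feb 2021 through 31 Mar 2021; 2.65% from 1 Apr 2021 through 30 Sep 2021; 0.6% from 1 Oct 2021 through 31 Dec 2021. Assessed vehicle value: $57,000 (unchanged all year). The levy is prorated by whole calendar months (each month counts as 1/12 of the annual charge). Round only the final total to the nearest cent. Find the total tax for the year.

$1,254.00

1 Jan – 31 Jan 2021: 1 month at 3% → $57,000 × 3% × 1/12 = $142.5000
1 Feb – 31 Mar 2021: 2 months at 2.85% → $57,000 × 2.85% × 2/12 = $270.7500
1 Apr – 30 Sep 2021: 6 months at 2.65% → $57,000 × 2.65% × 6/12 = $755.2500
1 Oct – 31 Dec 2021: 3 months at 0.6% → $57,000 × 0.6% × 3/12 = $85.5000
Total = $1,254.0000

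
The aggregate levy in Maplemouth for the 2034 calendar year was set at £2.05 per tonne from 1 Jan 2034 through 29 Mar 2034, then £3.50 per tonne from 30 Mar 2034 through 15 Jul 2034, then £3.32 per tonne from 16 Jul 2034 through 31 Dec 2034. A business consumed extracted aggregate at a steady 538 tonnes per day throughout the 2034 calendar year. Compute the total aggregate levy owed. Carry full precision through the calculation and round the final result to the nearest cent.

1 Jan – 29 Mar 2034: 88 days × 538 tonnes/day = 47,344 tonnes at £2.05/tonne → £97055.20
30 Mar – 15 Jul 2034: 108 days × 538 tonnes/day = 58,104 tonnes at £3.50/tonne → £203364.00
16 Jul – 31 Dec 2034: 169 days × 538 tonnes/day = 90,922 tonnes at £3.32/tonne → £301861.04

£602280.24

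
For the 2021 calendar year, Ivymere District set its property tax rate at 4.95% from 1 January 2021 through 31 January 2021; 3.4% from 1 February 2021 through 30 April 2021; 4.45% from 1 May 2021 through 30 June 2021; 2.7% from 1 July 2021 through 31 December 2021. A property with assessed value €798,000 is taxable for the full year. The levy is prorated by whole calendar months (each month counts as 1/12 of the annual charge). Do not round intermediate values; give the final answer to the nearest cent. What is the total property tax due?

1 January – 31 January 2021: 1 month at 4.95% → €798,000 × 4.95% × 1/12 = €3,291.7500
1 February – 30 April 2021: 3 months at 3.4% → €798,000 × 3.4% × 3/12 = €6,783.0000
1 May – 30 June 2021: 2 months at 4.45% → €798,000 × 4.45% × 2/12 = €5,918.5000
1 July – 31 December 2021: 6 months at 2.7% → €798,000 × 2.7% × 6/12 = €10,773.0000
Total = €26,766.2500

€26,766.25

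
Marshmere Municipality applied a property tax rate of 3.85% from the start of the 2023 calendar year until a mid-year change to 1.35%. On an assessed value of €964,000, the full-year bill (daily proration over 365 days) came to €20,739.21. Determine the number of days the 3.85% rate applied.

117 days

Let d = days at the first rate; then 365 − d days at the second rate.
€964,000 × [3.85%·d + 1.35%·(365−d)] / 365 = €20,739.21
Solving gives d = 117, so the new rate took effect on 28 April 2023.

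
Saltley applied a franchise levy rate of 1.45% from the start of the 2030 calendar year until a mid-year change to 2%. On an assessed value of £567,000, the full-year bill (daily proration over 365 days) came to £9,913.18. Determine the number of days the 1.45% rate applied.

167 days

Let d = days at the first rate; then 365 − d days at the second rate.
£567,000 × [1.45%·d + 2%·(365−d)] / 365 = £9,913.18
Solving gives d = 167, so the new rate took effect on 17 Jun 2030.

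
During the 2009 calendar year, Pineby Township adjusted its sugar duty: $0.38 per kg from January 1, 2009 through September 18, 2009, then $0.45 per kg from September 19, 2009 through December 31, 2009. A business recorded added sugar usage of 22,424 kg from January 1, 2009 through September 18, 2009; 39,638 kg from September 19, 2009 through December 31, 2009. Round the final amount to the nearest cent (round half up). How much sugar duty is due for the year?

January 1 – September 18, 2009: 22,424 kg at $0.38/kg → $8521.12
September 19 – December 31, 2009: 39,638 kg at $0.45/kg → $17837.10

$26358.22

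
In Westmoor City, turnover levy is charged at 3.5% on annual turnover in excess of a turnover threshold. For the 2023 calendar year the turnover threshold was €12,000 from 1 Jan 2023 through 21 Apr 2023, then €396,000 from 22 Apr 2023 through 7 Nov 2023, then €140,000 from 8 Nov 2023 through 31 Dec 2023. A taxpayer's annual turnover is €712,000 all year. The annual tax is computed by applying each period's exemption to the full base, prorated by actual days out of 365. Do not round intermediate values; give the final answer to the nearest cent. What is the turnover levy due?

€16,472.82

1 Jan – 21 Apr 2023: 111 days, exemption €12,000 → (€712,000 − €12,000) × 3.5% × 111/365 = €7,450.6849
22 Apr – 7 Nov 2023: 200 days, exemption €396,000 → (€712,000 − €396,000) × 3.5% × 200/365 = €6,060.2740
8 Nov – 31 Dec 2023: 54 days, exemption €140,000 → (€712,000 − €140,000) × 3.5% × 54/365 = €2,961.8630
Total = €16,472.8219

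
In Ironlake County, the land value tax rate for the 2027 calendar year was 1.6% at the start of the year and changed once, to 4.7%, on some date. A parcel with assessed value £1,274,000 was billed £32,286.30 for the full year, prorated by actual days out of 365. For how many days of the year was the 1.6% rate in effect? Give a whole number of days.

Let d = days at the first rate; then 365 − d days at the second rate.
£1,274,000 × [1.6%·d + 4.7%·(365−d)] / 365 = £32,286.30
Solving gives d = 255, so the new rate took effect on 13 September 2027.

255 days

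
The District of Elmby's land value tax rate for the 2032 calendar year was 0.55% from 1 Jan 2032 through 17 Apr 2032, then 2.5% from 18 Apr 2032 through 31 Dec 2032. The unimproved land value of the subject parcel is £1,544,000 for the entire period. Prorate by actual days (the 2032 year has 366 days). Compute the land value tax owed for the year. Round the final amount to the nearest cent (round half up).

1 Jan – 17 Apr 2032: 108 days at 0.55% → £1,544,000 × 0.55% × 108/366 = £2,505.8361
18 Apr – 31 Dec 2032: 258 days at 2.5% → £1,544,000 × 2.5% × 258/366 = £27,209.8361
Total = £29,715.6721

£29,715.67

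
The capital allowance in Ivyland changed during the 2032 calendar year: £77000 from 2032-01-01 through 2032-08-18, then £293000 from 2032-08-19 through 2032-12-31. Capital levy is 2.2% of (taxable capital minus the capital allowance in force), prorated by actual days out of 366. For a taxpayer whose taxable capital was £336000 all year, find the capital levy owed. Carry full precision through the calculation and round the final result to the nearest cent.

2032-01-01 to 2032-08-18: 231 days, exemption £77000 → (£336000 − £77000) × 2.2% × 231/366 = £3596.2787
2032-08-19 to 2032-12-31: 135 days, exemption £293000 → (£336000 − £293000) × 2.2% × 135/366 = £348.9344
Total = £3945.2131

£3945.21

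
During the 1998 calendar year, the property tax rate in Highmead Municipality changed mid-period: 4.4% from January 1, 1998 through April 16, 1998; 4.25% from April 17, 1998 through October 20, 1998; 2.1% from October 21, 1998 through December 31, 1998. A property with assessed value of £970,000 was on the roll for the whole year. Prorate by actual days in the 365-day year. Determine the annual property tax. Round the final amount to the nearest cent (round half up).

January 1 – April 16, 1998: 106 days at 4.4% → £970,000 × 4.4% × 106/365 = £12,394.7397
April 17 – October 20, 1998: 187 days at 4.25% → £970,000 × 4.25% × 187/365 = £21,120.7534
October 21 – December 31, 1998: 72 days at 2.1% → £970,000 × 2.1% × 72/365 = £4,018.1918
Total = £37,533.6849

£37,533.68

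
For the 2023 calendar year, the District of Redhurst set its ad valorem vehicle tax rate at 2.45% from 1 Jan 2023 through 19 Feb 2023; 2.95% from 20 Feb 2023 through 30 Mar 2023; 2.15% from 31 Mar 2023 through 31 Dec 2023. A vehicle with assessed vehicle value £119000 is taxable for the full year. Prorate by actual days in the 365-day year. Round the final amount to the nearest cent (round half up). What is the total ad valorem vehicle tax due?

1 Jan – 19 Feb 2023: 50 days at 2.45% → £119000 × 2.45% × 50/365 = £399.3836
20 Feb – 30 Mar 2023: 39 days at 2.95% → £119000 × 2.95% × 39/365 = £375.0945
31 Mar – 31 Dec 2023: 276 days at 2.15% → £119000 × 2.15% × 276/365 = £1934.6466
Total = £2709.1247

£2709.12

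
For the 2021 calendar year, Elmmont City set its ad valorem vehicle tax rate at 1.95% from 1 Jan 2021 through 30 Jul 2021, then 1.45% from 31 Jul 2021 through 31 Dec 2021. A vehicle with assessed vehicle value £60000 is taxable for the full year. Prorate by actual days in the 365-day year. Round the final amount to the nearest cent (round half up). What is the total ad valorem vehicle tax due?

£1043.42

1 Jan – 30 Jul 2021: 211 days at 1.95% → £60000 × 1.95% × 211/365 = £676.3562
31 Jul – 31 Dec 2021: 154 days at 1.45% → £60000 × 1.45% × 154/365 = £367.0685
Total = £1043.4247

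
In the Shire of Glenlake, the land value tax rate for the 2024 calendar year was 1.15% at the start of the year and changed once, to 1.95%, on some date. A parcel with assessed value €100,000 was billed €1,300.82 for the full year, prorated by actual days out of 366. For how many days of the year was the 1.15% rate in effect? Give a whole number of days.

297 days

Let d = days at the first rate; then 366 − d days at the second rate.
€100,000 × [1.15%·d + 1.95%·(366−d)] / 366 = €1,300.82
Solving gives d = 297, so the new rate took effect on 24 October 2024.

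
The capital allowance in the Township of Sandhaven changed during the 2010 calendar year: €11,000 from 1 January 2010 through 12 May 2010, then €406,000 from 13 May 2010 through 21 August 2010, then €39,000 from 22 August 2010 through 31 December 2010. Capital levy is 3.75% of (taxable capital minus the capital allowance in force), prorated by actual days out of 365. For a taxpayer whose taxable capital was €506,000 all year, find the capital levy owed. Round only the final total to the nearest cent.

€14,083.97

1 January – 12 May 2010: 132 days, exemption €11,000 → (€506,000 − €11,000) × 3.75% × 132/365 = €6,713.0137
13 May – 21 August 2010: 101 days, exemption €406,000 → (€506,000 − €406,000) × 3.75% × 101/365 = €1,037.6712
22 August – 31 December 2010: 132 days, exemption €39,000 → (€506,000 − €39,000) × 3.75% × 132/365 = €6,333.2877
Total = €14,083.9726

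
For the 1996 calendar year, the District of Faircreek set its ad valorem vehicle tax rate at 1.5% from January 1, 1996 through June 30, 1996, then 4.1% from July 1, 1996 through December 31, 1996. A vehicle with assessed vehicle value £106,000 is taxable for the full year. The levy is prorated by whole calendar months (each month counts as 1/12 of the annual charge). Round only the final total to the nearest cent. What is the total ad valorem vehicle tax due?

January 1 – June 30, 1996: 6 months at 1.5% → £106,000 × 1.5% × 6/12 = £795.0000
July 1 – December 31, 1996: 6 months at 4.1% → £106,000 × 4.1% × 6/12 = £2,173.0000
Total = £2,968.0000

£2,968.00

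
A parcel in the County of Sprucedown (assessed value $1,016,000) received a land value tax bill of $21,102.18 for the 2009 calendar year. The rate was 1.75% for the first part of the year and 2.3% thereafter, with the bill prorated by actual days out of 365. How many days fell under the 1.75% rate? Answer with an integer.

Let d = days at the first rate; then 365 − d days at the second rate.
$1,016,000 × [1.75%·d + 2.3%·(365−d)] / 365 = $21,102.18
Solving gives d = 148, so the new rate took effect on May 29, 2009.

148 days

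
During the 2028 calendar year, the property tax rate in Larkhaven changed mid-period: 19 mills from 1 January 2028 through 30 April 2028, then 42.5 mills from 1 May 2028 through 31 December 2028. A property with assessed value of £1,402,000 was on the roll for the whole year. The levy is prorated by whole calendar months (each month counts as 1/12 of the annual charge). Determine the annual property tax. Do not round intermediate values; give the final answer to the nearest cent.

£48,602.67

1 January – 30 April 2028: 4 months at 19 mills → £1,402,000 × 1.9% × 4/12 = £8,879.3333
1 May – 31 December 2028: 8 months at 42.5 mills → £1,402,000 × 4.25% × 8/12 = £39,723.3333
Total = £48,602.6667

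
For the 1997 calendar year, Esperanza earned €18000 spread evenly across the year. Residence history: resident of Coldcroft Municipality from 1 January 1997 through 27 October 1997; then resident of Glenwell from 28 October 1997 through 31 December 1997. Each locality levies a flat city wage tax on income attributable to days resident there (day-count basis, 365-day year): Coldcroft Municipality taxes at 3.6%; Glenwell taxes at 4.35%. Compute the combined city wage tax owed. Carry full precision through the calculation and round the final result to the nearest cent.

€672.04

Coldcroft Municipality, 1 January – 27 October 1997: 300 days → €18000 × 3.6% × 300/365 = €532.6027
Glenwell, 28 October – 31 December 1997: 65 days → €18000 × 4.35% × 65/365 = €139.4384
Total = €672.0411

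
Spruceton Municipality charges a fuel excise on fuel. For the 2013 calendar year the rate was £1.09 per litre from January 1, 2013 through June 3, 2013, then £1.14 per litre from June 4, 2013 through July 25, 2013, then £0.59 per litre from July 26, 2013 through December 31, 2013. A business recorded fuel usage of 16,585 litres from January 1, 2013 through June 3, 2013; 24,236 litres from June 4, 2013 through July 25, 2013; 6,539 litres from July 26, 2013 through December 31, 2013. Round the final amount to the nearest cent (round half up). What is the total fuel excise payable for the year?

January 1 – June 3, 2013: 16,585 litres at £1.09/litre → £18,077.65
June 4 – July 25, 2013: 24,236 litres at £1.14/litre → £27,629.04
July 26 – December 31, 2013: 6,539 litres at £0.59/litre → £3,858.01

£49,564.70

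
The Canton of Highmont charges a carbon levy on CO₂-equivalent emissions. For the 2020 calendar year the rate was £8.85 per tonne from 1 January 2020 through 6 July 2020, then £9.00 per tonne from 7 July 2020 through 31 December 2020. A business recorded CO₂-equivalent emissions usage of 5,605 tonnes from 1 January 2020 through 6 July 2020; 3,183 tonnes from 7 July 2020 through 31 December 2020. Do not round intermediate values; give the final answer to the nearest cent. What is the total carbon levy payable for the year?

£78,251.25

1 January – 6 July 2020: 5,605 tonnes at £8.85/tonne → £49,604.25
7 July – 31 December 2020: 3,183 tonnes at £9.00/tonne → £28,647.00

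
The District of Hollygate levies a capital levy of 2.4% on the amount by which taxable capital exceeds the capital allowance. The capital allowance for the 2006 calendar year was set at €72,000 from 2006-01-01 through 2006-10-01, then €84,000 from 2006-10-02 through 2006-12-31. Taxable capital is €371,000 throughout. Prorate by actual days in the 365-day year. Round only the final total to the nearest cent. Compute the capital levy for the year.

€7,104.20

2006-01-01 to 2006-10-01: 274 days, exemption €72,000 → (€371,000 − €72,000) × 2.4% × 274/365 = €5,386.9151
2006-10-02 to 2006-12-31: 91 days, exemption €84,000 → (€371,000 − €84,000) × 2.4% × 91/365 = €1,717.2822
Total = €7,104.1973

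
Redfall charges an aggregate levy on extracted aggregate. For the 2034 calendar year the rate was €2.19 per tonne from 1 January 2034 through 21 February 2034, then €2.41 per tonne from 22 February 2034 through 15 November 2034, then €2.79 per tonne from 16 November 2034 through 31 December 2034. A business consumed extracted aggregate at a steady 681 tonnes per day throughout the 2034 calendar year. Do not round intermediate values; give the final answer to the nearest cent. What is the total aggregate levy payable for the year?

1 January – 21 February 2034: 52 days × 681 tonnes/day = 35,412 tonnes at €2.19/tonne → €77552.28
22 February – 15 November 2034: 267 days × 681 tonnes/day = 181,827 tonnes at €2.41/tonne → €438203.07
16 November – 31 December 2034: 46 days × 681 tonnes/day = 31,326 tonnes at €2.79/tonne → €87399.54

€603154.89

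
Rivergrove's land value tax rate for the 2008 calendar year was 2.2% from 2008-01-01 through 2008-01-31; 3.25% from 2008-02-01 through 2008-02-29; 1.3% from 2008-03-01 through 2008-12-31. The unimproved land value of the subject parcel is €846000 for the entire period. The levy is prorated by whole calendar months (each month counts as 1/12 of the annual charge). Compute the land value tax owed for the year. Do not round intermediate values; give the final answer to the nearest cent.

2008-01-01 to 2008-01-31: 1 month at 2.2% → €846000 × 2.2% × 1/12 = €1551.0000
2008-02-01 to 2008-02-29: 1 month at 3.25% → €846000 × 3.25% × 1/12 = €2291.2500
2008-03-01 to 2008-12-31: 10 months at 1.3% → €846000 × 1.3% × 10/12 = €9165.0000
Total = €13007.2500

€13007.25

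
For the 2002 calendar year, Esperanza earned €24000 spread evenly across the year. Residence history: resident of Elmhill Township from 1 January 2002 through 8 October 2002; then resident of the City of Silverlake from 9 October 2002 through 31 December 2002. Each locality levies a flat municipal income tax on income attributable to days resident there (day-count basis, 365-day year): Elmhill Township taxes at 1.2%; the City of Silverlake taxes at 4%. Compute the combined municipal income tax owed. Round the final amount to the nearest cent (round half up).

Elmhill Township, 1 January – 8 October 2002: 281 days → €24000 × 1.2% × 281/365 = €221.7205
The City of Silverlake, 9 October – 31 December 2002: 84 days → €24000 × 4% × 84/365 = €220.9315
Total = €442.6521

€442.65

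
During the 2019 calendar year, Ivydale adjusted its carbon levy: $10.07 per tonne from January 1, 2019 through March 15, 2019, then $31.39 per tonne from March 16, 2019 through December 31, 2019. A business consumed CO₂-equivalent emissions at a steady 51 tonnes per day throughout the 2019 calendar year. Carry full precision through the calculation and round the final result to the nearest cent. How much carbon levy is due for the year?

January 1 – March 15, 2019: 74 days × 51 tonnes/day = 3,774 tonnes at $10.07/tonne → $38,004.18
March 16 – December 31, 2019: 291 days × 51 tonnes/day = 14,841 tonnes at $31.39/tonne → $465,858.99

$503,863.17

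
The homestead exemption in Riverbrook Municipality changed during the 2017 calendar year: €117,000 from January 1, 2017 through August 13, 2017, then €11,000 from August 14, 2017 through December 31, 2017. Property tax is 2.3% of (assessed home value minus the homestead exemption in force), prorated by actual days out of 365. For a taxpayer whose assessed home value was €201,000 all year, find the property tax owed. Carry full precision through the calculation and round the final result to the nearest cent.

€2,867.12

January 1 – August 13, 2017: 225 days, exemption €117,000 → (€201,000 − €117,000) × 2.3% × 225/365 = €1,190.9589
August 14 – December 31, 2017: 140 days, exemption €11,000 → (€201,000 − €11,000) × 2.3% × 140/365 = €1,676.1644
Total = €2,867.1233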